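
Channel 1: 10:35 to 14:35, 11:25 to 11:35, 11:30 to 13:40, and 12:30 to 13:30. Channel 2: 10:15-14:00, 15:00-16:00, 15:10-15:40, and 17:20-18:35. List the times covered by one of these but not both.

First set merges to 10:35-14:35.
Second set merges to 10:15-14:00, 15:00-16:00, 17:20-18:35.
A \ B = 14:00-14:35.
B \ A = 10:15-10:35, 15:00-16:00, 17:20-18:35.
Union of the two gives the symmetric difference.

10:15-10:35, 14:00-14:35, 15:00-16:00, 17:20-18:35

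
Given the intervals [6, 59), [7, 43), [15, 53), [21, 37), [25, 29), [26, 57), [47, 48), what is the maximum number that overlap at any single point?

6

At 26, 6 of the intervals are simultaneously active.
No point has more.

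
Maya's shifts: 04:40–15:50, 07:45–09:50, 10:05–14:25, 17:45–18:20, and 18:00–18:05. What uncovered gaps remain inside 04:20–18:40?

The merged coverage is 04:40-15:50, 17:45-18:20.
Gaps within 04:20-18:40: 04:20-04:40, 15:50-17:45, 18:20-18:40.

04:20-04:40, 15:50-17:45, 18:20-18:40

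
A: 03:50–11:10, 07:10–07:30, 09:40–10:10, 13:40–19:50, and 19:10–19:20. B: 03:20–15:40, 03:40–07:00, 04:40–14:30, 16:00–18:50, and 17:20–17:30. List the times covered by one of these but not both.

03:20–03:50, 11:10–13:40, 15:40–16:00, 18:50–19:50

Merge the first list: 03:50–11:10, 13:40–19:50.
Merge the second list: 03:20–15:40, 16:00–18:50.
A \ B = 15:40–16:00, 18:50–19:50.
B \ A = 03:20–03:50, 11:10–13:40.
Union of the two gives the symmetric difference.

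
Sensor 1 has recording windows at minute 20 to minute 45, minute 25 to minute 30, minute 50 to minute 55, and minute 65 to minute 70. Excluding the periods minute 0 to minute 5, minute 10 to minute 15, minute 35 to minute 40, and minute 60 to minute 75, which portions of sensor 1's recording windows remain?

First set merges to minute 20 to minute 45, minute 50 to minute 55, minute 65 to minute 70.
minute 20 to minute 45 \ B = minute 20 to minute 35, minute 40 to minute 45.
minute 50 to minute 55: nothing removed.
minute 65 to minute 70: entirely removed.

minute 20 to minute 35, minute 40 to minute 45, minute 50 to minute 55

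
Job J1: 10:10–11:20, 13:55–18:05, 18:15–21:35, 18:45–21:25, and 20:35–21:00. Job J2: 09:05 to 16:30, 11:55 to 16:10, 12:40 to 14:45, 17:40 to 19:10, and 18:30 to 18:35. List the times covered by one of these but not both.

Merge the first list: 10:10-11:20, 13:55-18:05, 18:15-21:35.
Merge the second list: 09:05-16:30, 17:40-19:10.
A but not B: 16:30-17:40, 19:10-21:35.
B but not A: 09:05-10:10, 11:20-13:55, 18:05-18:15.
Combining gives A △ B.

09:05-10:10, 11:20-13:55, 16:30-17:40, 18:05-18:15, 19:10-21:35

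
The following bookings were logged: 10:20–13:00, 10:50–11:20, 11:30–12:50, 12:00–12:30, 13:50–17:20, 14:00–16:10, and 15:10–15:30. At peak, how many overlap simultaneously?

Walk the sorted start/end points keeping a running depth.
The depth first hits 3 at 12:00.

3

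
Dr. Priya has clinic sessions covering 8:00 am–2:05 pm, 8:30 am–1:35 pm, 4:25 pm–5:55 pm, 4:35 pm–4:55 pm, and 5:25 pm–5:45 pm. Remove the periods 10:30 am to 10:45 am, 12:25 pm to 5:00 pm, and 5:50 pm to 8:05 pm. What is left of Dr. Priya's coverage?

8:00 am–10:30 am, 10:45 am–12:25 pm, 5:00 pm–5:50 pm

Merge the first list: 8:00 am–2:05 pm, 4:25 pm–5:55 pm.
8:00 am–2:05 pm \ B = 8:00 am–10:30 am, 10:45 am–12:25 pm.
4:25 pm–5:55 pm \ B = 5:00 pm–5:50 pm.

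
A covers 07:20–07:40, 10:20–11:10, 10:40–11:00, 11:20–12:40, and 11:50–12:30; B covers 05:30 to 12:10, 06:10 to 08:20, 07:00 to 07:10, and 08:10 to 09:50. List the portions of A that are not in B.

12:10-12:40

Merge the first list: 07:20-07:40, 10:20-11:10, 11:20-12:40.
Merge the second list: 05:30-12:10.
07:20-07:40: entirely removed.
10:20-11:10: entirely removed.
11:20-12:40 \ B = 12:10-12:40.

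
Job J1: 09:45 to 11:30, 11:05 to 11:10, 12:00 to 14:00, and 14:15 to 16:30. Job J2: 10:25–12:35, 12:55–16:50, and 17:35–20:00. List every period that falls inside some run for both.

10:25–11:30, 12:00–12:35, 12:55–14:00, 14:15–16:30

Merge the first list: 09:45–11:30, 12:00–14:00, 14:15–16:30.
09:45–11:30 overlaps B on 10:25–11:30.
12:00–14:00 overlaps B on 12:00–12:35, 12:55–14:00.
14:15–16:30 overlaps B on 14:15–16:30.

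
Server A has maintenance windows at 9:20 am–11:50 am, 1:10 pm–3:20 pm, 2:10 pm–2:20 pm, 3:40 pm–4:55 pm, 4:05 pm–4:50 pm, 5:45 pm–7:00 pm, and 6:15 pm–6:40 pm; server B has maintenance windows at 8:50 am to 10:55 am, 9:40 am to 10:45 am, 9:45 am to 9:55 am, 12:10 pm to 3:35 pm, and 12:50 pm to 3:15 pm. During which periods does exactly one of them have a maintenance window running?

8:50 am–9:20 am, 10:55 am–11:50 am, 12:10 pm–1:10 pm, 3:20 pm–3:35 pm, 3:40 pm–4:55 pm, 5:45 pm–7:00 pm

First set merges to 9:20 am–11:50 am, 1:10 pm–3:20 pm, 3:40 pm–4:55 pm, 5:45 pm–7:00 pm.
Second set merges to 8:50 am–10:55 am, 12:10 pm–3:35 pm.
Only in the first: 10:55 am–11:50 am, 3:40 pm–4:55 pm, 5:45 pm–7:00 pm.
Only in the second: 8:50 am–9:20 am, 12:10 pm–1:10 pm, 3:20 pm–3:35 pm.
Together these are the periods covered by exactly one.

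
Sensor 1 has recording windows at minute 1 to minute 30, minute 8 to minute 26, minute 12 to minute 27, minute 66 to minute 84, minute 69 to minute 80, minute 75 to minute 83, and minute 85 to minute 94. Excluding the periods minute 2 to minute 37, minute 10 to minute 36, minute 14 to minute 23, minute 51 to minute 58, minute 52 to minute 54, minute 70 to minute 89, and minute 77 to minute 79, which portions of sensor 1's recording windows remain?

First set merges to minute 1 to minute 30, minute 66 to minute 84, minute 85 to minute 94.
Second set merges to minute 2 to minute 37, minute 51 to minute 58, minute 70 to minute 89.
minute 1 to minute 30 minus B → minute 1 to minute 2.
minute 66 to minute 84 minus B → minute 66 to minute 70.
minute 85 to minute 94 minus B → minute 89 to minute 94.

minute 1 to minute 2, minute 66 to minute 70, minute 89 to minute 94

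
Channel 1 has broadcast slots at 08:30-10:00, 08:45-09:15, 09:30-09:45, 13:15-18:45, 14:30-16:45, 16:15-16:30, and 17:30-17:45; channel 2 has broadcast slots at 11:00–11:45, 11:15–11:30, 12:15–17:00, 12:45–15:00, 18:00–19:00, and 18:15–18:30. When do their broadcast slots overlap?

13:15–17:00, 18:00–18:45

First set merges to 08:30–10:00, 13:15–18:45.
Second set merges to 11:00–11:45, 12:15–17:00, 18:00–19:00.
08:30–10:00: no overlap with the second set.
13:15–18:45 meets the second set on 13:15–17:00, 18:00–18:45.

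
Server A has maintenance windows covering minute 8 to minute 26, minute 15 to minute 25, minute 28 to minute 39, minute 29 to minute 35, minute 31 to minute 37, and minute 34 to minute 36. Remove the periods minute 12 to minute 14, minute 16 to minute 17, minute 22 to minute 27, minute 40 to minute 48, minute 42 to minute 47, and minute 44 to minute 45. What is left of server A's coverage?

Merge the first list: minute 8 to minute 26, minute 28 to minute 39.
Merge the second list: minute 12 to minute 14, minute 16 to minute 17, minute 22 to minute 27, minute 40 to minute 48.
minute 8 to minute 26 with B removed leaves minute 8 to minute 12, minute 14 to minute 16, minute 17 to minute 22.
minute 28 to minute 39 is untouched.

minute 8 to minute 12, minute 14 to minute 16, minute 17 to minute 22, minute 28 to minute 39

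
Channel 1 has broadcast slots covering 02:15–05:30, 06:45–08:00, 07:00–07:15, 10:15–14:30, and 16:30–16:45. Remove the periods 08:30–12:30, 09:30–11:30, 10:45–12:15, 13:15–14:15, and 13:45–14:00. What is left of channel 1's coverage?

02:15–05:30, 06:45–08:00, 12:30–13:15, 14:15–14:30, 16:30–16:45

A, merged: 02:15–05:30, 06:45–08:00, 10:15–14:30, 16:30–16:45.
B, merged: 08:30–12:30, 13:15–14:15.
02:15–05:30 is untouched.
06:45–08:00 is untouched.
10:15–14:30 with B removed leaves 12:30–13:15, 14:15–14:30.
16:30–16:45 is untouched.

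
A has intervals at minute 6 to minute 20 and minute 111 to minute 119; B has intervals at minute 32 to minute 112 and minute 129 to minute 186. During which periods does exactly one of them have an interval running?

minute 6 to minute 20, minute 32 to minute 111, minute 112 to minute 119, minute 129 to minute 186

A but not B: minute 6 to minute 20, minute 112 to minute 119.
B but not A: minute 32 to minute 111, minute 129 to minute 186.
Combining gives A △ B.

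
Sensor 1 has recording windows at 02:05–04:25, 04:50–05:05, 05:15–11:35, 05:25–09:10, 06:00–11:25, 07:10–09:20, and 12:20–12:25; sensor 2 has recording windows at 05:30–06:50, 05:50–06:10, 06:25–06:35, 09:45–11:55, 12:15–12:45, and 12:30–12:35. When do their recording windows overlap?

05:30–06:50, 09:45–11:35, 12:20–12:25

First set merges to 02:05–04:25, 04:50–05:05, 05:15–11:35, 12:20–12:25.
Second set merges to 05:30–06:50, 09:45–11:55, 12:15–12:45.
02:05–04:25: no overlap with the second set.
04:50–05:05: no overlap with the second set.
05:15–11:35 meets the second set on 05:30–06:50, 09:45–11:35.
12:20–12:25 meets the second set on 12:20–12:25.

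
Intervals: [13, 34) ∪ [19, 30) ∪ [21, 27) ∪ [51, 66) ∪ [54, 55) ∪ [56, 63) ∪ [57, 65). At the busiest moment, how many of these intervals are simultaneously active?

At 21, 3 of the intervals are simultaneously active.
No point has more.

3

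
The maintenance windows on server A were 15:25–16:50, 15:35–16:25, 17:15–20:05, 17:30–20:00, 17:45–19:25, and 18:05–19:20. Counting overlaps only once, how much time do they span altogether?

Merged: 15:25–16:50, 17:15–20:05.
Lengths: 1 h 25 min + 2 h 50 min = 4 h 15 min.

4 h 15 min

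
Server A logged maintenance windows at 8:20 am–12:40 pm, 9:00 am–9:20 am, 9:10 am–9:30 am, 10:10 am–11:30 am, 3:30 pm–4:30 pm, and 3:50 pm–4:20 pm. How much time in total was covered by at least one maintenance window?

Merged: 8:20 am–12:40 pm, 3:30 pm–4:30 pm.
Lengths: 4 h 20 min + 1 h = 5 h 20 min.

5 h 20 min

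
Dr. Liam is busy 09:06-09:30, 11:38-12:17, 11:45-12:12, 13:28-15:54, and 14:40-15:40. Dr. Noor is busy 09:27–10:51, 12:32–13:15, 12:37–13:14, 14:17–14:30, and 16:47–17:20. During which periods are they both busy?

Merge the first list: 09:06–09:30, 11:38–12:17, 13:28–15:54.
Merge the second list: 09:27–10:51, 12:32–13:15, 14:17–14:30, 16:47–17:20.
09:06–09:30 meets the second set on 09:27–09:30.
11:38–12:17: no overlap with the second set.
13:28–15:54 meets the second set on 14:17–14:30.

09:27–09:30, 14:17–14:30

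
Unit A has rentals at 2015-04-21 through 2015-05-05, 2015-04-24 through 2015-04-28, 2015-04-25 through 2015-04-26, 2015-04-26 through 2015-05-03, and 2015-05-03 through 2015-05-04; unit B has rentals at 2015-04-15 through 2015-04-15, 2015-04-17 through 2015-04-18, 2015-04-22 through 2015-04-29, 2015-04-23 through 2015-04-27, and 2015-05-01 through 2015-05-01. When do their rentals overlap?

A, merged: 2015-04-21 through 2015-05-05.
B, merged: 2015-04-15 through 2015-04-15, 2015-04-17 through 2015-04-18, 2015-04-22 through 2015-04-29, 2015-05-01 through 2015-05-01.
2015-04-21 through 2015-05-05 overlaps B on 2015-04-22 through 2015-04-29, 2015-05-01 through 2015-05-01.

2015-04-22 through 2015-04-29, 2015-05-01 through 2015-05-01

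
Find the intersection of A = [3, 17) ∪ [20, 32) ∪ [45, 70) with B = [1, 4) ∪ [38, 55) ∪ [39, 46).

Merge the second list: [1, 4), [38, 55).
[3, 17) overlaps B on [3, 4).
[20, 32) falls entirely outside B.
[45, 70) overlaps B on [45, 55).

[3, 4) ∪ [45, 55)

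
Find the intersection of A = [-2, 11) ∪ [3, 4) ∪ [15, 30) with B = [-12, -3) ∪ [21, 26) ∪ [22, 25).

[21, 26)

Merge the first list: [-2, 11), [15, 30).
Merge the second list: [-12, -3), [21, 26).
[-2, 11) falls entirely outside B.
[15, 30) overlaps B on [21, 26).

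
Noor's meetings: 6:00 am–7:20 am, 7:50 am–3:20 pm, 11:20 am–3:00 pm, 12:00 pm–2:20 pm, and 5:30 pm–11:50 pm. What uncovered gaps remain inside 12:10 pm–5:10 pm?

3:20 pm–5:10 pm

After merging, the occupied span is 6:00 am–7:20 am, 7:50 am–3:20 pm, 5:30 pm–11:50 pm.
Gaps within 12:10 pm–5:10 pm: 3:20 pm–5:10 pm.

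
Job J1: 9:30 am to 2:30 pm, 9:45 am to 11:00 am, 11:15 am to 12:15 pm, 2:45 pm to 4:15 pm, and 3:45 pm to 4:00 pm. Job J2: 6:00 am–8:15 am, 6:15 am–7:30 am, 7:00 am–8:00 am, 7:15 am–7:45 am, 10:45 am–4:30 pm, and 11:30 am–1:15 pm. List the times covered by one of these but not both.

Merge the first list: 9:30 am-2:30 pm, 2:45 pm-4:15 pm.
Merge the second list: 6:00 am-8:15 am, 10:45 am-4:30 pm.
A but not B: 9:30 am-10:45 am.
B but not A: 6:00 am-8:15 am, 2:30 pm-2:45 pm, 4:15 pm-4:30 pm.
Combining gives A △ B.

6:00 am-8:15 am, 9:30 am-10:45 am, 2:30 pm-2:45 pm, 4:15 pm-4:30 pm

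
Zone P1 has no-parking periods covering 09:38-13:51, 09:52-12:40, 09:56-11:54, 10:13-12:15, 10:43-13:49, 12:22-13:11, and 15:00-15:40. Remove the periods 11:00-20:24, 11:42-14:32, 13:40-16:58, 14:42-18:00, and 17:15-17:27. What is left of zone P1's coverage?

09:38-11:00

Merge the first list: 09:38-13:51, 15:00-15:40.
Merge the second list: 11:00-20:24.
09:38-13:51 \ B = 09:38-11:00.
15:00-15:40: entirely removed.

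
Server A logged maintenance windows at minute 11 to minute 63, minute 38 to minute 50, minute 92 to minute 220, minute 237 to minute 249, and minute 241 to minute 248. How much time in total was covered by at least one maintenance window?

192 minutes

Merged: minute 11 to minute 63, minute 92 to minute 220, minute 237 to minute 249.
Lengths: 52 minutes + 128 minutes + 12 minutes = 192 minutes.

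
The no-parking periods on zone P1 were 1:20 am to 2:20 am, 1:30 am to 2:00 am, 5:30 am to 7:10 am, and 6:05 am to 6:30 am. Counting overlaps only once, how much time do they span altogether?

Merged: 1:20 am–2:20 am, 5:30 am–7:10 am.
Lengths: 1 h + 1 h 40 min = 2 h 40 min.

2 h 40 min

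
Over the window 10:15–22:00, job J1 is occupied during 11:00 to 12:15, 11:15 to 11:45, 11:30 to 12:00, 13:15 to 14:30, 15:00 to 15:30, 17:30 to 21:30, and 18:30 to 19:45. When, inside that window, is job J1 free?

After merging, the occupied span is 11:00–12:15, 13:15–14:30, 15:00–15:30, 17:30–21:30.
Uncovered inside 10:15–22:00: 10:15–11:00, 12:15–13:15, 14:30–15:00, 15:30–17:30, 21:30–22:00.

10:15–11:00, 12:15–13:15, 14:30–15:00, 15:30–17:30, 21:30–22:00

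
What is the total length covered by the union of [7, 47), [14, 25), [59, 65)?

Merged: [7, 47), [59, 65).
Lengths: 40 + 6 = 46.

46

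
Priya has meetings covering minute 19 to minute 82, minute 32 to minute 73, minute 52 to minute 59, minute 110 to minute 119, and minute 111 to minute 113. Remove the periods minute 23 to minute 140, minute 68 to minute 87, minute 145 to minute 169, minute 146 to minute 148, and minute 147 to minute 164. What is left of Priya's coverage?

minute 19 to minute 23

Merge the first list: minute 19 to minute 82, minute 110 to minute 119.
Merge the second list: minute 23 to minute 140, minute 145 to minute 169.
minute 19 to minute 82 \ B = minute 19 to minute 23.
minute 110 to minute 119: entirely removed.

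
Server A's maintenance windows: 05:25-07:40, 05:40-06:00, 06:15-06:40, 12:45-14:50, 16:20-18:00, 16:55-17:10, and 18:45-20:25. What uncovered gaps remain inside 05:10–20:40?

05:10–05:25, 07:40–12:45, 14:50–16:20, 18:00–18:45, 20:25–20:40

After merging, the occupied span is 05:25–07:40, 12:45–14:50, 16:20–18:00, 18:45–20:25.
Gaps within 05:10–20:40: 05:10–05:25, 07:40–12:45, 14:50–16:20, 18:00–18:45, 20:25–20:40.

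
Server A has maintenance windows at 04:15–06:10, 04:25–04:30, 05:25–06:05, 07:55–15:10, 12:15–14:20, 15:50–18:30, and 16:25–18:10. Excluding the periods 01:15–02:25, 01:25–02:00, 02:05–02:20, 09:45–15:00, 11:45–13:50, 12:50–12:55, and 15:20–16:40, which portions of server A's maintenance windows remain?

Merge the first list: 04:15–06:10, 07:55–15:10, 15:50–18:30.
Merge the second list: 01:15–02:25, 09:45–15:00, 15:20–16:40.
04:15–06:10: nothing removed.
07:55–15:10 \ B = 07:55–09:45, 15:00–15:10.
15:50–18:30 \ B = 16:40–18:30.

04:15–06:10, 07:55–09:45, 15:00–15:10, 16:40–18:30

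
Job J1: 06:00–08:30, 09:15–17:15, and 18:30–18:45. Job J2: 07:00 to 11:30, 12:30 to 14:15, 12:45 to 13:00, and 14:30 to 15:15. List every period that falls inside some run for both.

Merge the second list: 07:00–11:30, 12:30–14:15, 14:30–15:15.
06:00–08:30 meets the second set on 07:00–08:30.
09:15–17:15 meets the second set on 09:15–11:30, 12:30–14:15, 14:30–15:15.
18:30–18:45: no overlap with the second set.

07:00–08:30, 09:15–11:30, 12:30–14:15, 14:30–15:15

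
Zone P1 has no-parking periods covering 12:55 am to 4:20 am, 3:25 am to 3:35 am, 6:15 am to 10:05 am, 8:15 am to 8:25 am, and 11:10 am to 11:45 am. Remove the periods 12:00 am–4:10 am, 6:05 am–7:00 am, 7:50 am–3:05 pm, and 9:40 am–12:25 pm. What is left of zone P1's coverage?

4:10 am-4:20 am, 7:00 am-7:50 am

First set merges to 12:55 am-4:20 am, 6:15 am-10:05 am, 11:10 am-11:45 am.
Second set merges to 12:00 am-4:10 am, 6:05 am-7:00 am, 7:50 am-3:05 pm.
12:55 am-4:20 am \ B = 4:10 am-4:20 am.
6:15 am-10:05 am \ B = 7:00 am-7:50 am.
11:10 am-11:45 am: entirely removed.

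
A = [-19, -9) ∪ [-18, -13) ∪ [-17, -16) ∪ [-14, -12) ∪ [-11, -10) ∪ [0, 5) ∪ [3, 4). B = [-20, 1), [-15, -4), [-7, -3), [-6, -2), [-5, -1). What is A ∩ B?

[-19, -9) ∪ [0, 1)

A, merged: [-19, -9), [0, 5).
B, merged: [-20, 1).
[-19, -9) overlaps B on [-19, -9).
[0, 5) overlaps B on [0, 1).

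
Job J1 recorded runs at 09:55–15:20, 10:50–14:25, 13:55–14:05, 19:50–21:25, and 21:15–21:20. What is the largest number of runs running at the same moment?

Walk the sorted start/end points keeping a running depth.
The depth first hits 3 at 13:55.

3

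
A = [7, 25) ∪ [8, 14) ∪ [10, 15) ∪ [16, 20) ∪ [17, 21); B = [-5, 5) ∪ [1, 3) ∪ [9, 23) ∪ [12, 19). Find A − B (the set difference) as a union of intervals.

[7, 9) ∪ [23, 25)

First set merges to [7, 25).
Second set merges to [-5, 5), [9, 23).
[7, 25) minus B → [7, 9), [23, 25).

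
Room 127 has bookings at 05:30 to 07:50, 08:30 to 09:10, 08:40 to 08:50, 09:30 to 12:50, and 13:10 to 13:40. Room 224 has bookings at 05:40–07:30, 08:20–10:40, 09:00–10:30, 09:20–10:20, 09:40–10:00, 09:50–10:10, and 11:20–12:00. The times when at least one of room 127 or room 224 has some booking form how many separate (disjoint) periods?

Merge the first list: 05:30–07:50, 08:30–09:10, 09:30–12:50, 13:10–13:40.
Merge the second list: 05:40–07:30, 08:20–10:40, 11:20–12:00.
A ∪ B = 05:30–07:50, 08:20–12:50, 13:10–13:40.
That is 3 disjoint pieces.

3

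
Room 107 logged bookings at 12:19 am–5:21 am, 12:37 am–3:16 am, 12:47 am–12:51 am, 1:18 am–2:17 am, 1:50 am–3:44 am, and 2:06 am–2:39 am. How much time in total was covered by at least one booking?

5 h 2 min

Merged: 12:19 am–5:21 am.
Length: 5 h 2 min.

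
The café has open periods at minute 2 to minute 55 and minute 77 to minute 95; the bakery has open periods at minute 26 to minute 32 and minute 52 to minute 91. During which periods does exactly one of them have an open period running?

Only in the first: minute 2 to minute 26, minute 32 to minute 52, minute 91 to minute 95.
Only in the second: minute 55 to minute 77.
Together these are the periods covered by exactly one.

minute 2 to minute 26, minute 32 to minute 52, minute 55 to minute 77, minute 91 to minute 95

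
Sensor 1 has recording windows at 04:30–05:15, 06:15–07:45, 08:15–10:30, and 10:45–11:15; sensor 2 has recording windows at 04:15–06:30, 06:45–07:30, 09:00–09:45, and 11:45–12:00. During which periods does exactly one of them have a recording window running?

04:15–04:30, 05:15–06:15, 06:30–06:45, 07:30–07:45, 08:15–09:00, 09:45–10:30, 10:45–11:15, 11:45–12:00

Only in the first: 06:30–06:45, 07:30–07:45, 08:15–09:00, 09:45–10:30, 10:45–11:15.
Only in the second: 04:15–04:30, 05:15–06:15, 11:45–12:00.
Together these are the periods covered by exactly one.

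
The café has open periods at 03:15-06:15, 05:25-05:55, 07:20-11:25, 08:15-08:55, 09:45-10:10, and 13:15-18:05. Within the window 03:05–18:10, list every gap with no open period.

After merging, the occupied span is 03:15–06:15, 07:20–11:25, 13:15–18:05.
Complement within 03:05–18:10: 03:05–03:15, 06:15–07:20, 11:25–13:15, 18:05–18:10.

03:05–03:15, 06:15–07:20, 11:25–13:15, 18:05–18:10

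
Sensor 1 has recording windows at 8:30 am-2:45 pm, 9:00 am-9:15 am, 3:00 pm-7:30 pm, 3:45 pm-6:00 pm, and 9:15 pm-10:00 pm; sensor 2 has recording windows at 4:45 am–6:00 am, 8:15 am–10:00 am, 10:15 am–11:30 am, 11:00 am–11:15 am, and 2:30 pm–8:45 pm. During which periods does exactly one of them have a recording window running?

4:45 am–6:00 am, 8:15 am–8:30 am, 10:00 am–10:15 am, 11:30 am–2:30 pm, 2:45 pm–3:00 pm, 7:30 pm–8:45 pm, 9:15 pm–10:00 pm

A, merged: 8:30 am–2:45 pm, 3:00 pm–7:30 pm, 9:15 pm–10:00 pm.
B, merged: 4:45 am–6:00 am, 8:15 am–10:00 am, 10:15 am–11:30 am, 2:30 pm–8:45 pm.
A \ B = 10:00 am–10:15 am, 11:30 am–2:30 pm, 9:15 pm–10:00 pm.
B \ A = 4:45 am–6:00 am, 8:15 am–8:30 am, 2:45 pm–3:00 pm, 7:30 pm–8:45 pm.
Union of the two gives the symmetric difference.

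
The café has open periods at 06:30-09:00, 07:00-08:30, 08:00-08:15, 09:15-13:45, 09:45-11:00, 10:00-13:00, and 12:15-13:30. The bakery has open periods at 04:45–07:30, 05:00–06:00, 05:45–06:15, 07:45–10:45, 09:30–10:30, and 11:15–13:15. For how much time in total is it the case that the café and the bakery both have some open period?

5 h 45 min

A, merged: 06:30-09:00, 09:15-13:45.
B, merged: 04:45-07:30, 07:45-10:45, 11:15-13:15.
A ∩ B = 06:30-07:30, 07:45-09:00, 09:15-10:45, 11:15-13:15.
Total: 1 h + 1 h 15 min + 1 h 30 min + 2 h = 5 h 45 min.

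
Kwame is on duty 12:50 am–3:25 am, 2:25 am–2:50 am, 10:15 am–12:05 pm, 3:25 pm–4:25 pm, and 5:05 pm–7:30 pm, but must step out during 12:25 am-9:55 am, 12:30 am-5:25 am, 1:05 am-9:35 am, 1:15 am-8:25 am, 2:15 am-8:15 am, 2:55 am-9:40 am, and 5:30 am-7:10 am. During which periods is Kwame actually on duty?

Merge the first list: 12:50 am–3:25 am, 10:15 am–12:05 pm, 3:25 pm–4:25 pm, 5:05 pm–7:30 pm.
Merge the second list: 12:25 am–9:55 am.
12:50 am–3:25 am lies entirely inside B → drops out.
10:15 am–12:05 pm is untouched.
3:25 pm–4:25 pm is untouched.
5:05 pm–7:30 pm is untouched.

10:15 am–12:05 pm, 3:25 pm–4:25 pm, 5:05 pm–7:30 pm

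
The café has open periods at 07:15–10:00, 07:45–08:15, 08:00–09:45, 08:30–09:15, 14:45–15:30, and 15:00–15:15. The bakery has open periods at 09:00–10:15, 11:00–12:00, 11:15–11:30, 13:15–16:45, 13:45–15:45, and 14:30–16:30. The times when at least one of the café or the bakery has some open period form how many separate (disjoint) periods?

First set merges to 07:15-10:00, 14:45-15:30.
Second set merges to 09:00-10:15, 11:00-12:00, 13:15-16:45.
A ∪ B = 07:15-10:15, 11:00-12:00, 13:15-16:45.
That is 3 disjoint pieces.

3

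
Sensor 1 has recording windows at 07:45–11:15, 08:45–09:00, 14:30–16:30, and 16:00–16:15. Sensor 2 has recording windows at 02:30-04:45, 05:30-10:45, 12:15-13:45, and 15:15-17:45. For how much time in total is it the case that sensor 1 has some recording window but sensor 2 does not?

1 h 15 min

A, merged: 07:45–11:15, 14:30–16:30.
A \ B = 10:45–11:15, 14:30–15:15.
Total: 30 min + 45 min = 1 h 15 min.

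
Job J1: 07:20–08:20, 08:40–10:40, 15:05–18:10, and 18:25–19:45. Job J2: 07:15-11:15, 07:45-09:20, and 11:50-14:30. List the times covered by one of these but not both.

07:15–07:20, 08:20–08:40, 10:40–11:15, 11:50–14:30, 15:05–18:10, 18:25–19:45

Merge the second list: 07:15–11:15, 11:50–14:30.
A \ B = 15:05–18:10, 18:25–19:45.
B \ A = 07:15–07:20, 08:20–08:40, 10:40–11:15, 11:50–14:30.
Union of the two gives the symmetric difference.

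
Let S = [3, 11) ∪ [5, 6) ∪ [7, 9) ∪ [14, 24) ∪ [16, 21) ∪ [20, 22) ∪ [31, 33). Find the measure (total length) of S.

20

Merged: [3, 11), [14, 24), [31, 33).
Lengths: 8 + 10 + 2 = 20.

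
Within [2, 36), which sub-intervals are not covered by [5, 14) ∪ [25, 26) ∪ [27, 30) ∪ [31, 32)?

After merging, the occupied span is [5, 14), [25, 26), [27, 30), [31, 32).
Uncovered inside [2, 36): [2, 5), [14, 25), [26, 27), [30, 31), [32, 36).

[2, 5) ∪ [14, 25) ∪ [26, 27) ∪ [30, 31) ∪ [32, 36)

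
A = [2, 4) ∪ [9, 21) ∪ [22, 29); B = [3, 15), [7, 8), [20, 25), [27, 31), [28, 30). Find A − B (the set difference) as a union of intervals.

Second set merges to [3, 15), [20, 25), [27, 31).
[2, 4) with B removed leaves [2, 3).
[9, 21) with B removed leaves [15, 20).
[22, 29) with B removed leaves [25, 27).

[2, 3) ∪ [15, 20) ∪ [25, 27)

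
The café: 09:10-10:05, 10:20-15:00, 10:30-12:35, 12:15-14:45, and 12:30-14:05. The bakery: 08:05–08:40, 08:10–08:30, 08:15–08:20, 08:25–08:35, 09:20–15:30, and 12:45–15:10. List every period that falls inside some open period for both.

09:20–10:05, 10:20–15:00

A, merged: 09:10–10:05, 10:20–15:00.
B, merged: 08:05–08:40, 09:20–15:30.
09:10–10:05 meets the second set on 09:20–10:05.
10:20–15:00 meets the second set on 10:20–15:00.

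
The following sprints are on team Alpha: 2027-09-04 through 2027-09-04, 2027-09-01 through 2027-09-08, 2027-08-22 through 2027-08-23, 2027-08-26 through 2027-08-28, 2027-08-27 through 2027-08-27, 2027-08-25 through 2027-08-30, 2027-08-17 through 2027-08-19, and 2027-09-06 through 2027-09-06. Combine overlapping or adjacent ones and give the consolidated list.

2027-08-17 through 2027-08-19, 2027-08-22 through 2027-08-23, 2027-08-25 through 2027-08-30, 2027-09-01 through 2027-09-08

Sort by start: 2027-08-17 through 2027-08-19, 2027-08-22 through 2027-08-23, 2027-08-25 through 2027-08-30, 2027-08-26 through 2027-08-28, 2027-08-27 through 2027-08-27, 2027-09-01 through 2027-09-08, 2027-09-04 through 2027-09-04, 2027-09-06 through 2027-09-06.
2027-08-22 through 2027-08-23 is disjoint → start new block.
2027-08-25 through 2027-08-30 is disjoint → start new block.
2027-08-26 through 2027-08-28 overlaps/touches 2027-08-25 through 2027-08-30 → extend to 2027-08-25 through 2027-08-30.
2027-08-27 through 2027-08-27 overlaps/touches 2027-08-25 through 2027-08-30 → extend to 2027-08-25 through 2027-08-30.
2027-09-01 through 2027-09-08 is disjoint → start new block.
2027-09-04 through 2027-09-04 overlaps/touches 2027-09-01 through 2027-09-08 → extend to 2027-09-01 through 2027-09-08.
2027-09-06 through 2027-09-06 overlaps/touches 2027-09-01 through 2027-09-08 → extend to 2027-09-01 through 2027-09-08.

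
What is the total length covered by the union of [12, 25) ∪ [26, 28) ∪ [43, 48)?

20

Merged: [12, 25), [26, 28), [43, 48).
Lengths: 13 + 2 + 5 = 20.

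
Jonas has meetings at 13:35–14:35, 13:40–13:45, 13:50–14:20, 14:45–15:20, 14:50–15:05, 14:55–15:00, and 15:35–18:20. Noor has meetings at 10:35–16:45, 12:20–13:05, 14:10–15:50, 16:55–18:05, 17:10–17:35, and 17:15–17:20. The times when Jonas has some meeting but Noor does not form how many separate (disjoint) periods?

A, merged: 13:35-14:35, 14:45-15:20, 15:35-18:20.
B, merged: 10:35-16:45, 16:55-18:05.
A \ B = 16:45-16:55, 18:05-18:20.
That is 2 disjoint pieces.

2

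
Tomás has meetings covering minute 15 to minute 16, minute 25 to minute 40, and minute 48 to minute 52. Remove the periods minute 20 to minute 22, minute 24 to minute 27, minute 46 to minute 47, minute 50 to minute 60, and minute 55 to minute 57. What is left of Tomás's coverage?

B, merged: minute 20 to minute 22, minute 24 to minute 27, minute 46 to minute 47, minute 50 to minute 60.
minute 15 to minute 16: no B overlap → unchanged.
minute 25 to minute 40 minus B → minute 27 to minute 40.
minute 48 to minute 52 minus B → minute 48 to minute 50.

minute 15 to minute 16, minute 27 to minute 40, minute 48 to minute 50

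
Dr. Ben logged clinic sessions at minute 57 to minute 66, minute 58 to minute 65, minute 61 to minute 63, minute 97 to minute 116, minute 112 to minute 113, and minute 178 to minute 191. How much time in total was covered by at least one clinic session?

Merged: minute 57 to minute 66, minute 97 to minute 116, minute 178 to minute 191.
Lengths: 9 minutes + 19 minutes + 13 minutes = 41 minutes.

41 minutes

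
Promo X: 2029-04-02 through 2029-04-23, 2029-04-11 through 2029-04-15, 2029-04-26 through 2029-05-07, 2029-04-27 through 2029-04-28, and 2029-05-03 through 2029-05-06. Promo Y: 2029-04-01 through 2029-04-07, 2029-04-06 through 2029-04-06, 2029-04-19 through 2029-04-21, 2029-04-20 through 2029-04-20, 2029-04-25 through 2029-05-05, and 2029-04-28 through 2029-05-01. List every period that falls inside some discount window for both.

A, merged: 2029-04-02 through 2029-04-23, 2029-04-26 through 2029-05-07.
B, merged: 2029-04-01 through 2029-04-07, 2029-04-19 through 2029-04-21, 2029-04-25 through 2029-05-05.
2029-04-02 through 2029-04-23 ∩ B → 2029-04-02 through 2029-04-07, 2029-04-19 through 2029-04-21.
2029-04-26 through 2029-05-07 ∩ B → 2029-04-26 through 2029-05-05.

2029-04-02 through 2029-04-07, 2029-04-19 through 2029-04-21, 2029-04-26 through 2029-05-05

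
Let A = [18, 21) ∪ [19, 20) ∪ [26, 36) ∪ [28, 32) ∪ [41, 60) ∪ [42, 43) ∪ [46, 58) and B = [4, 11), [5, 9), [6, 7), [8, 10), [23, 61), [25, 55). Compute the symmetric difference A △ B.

[4, 11) ∪ [18, 21) ∪ [23, 26) ∪ [36, 41) ∪ [60, 61)

First set merges to [18, 21), [26, 36), [41, 60).
Second set merges to [4, 11), [23, 61).
A but not B: [18, 21).
B but not A: [4, 11), [23, 26), [36, 41), [60, 61).
Combining gives A △ B.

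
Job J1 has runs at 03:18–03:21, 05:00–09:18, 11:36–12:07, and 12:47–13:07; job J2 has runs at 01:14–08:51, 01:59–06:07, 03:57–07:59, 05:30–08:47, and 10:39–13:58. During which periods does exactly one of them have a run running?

Merge the second list: 01:14–08:51, 10:39–13:58.
A \ B = 08:51–09:18.
B \ A = 01:14–03:18, 03:21–05:00, 10:39–11:36, 12:07–12:47, 13:07–13:58.
Union of the two gives the symmetric difference.

01:14–03:18, 03:21–05:00, 08:51–09:18, 10:39–11:36, 12:07–12:47, 13:07–13:58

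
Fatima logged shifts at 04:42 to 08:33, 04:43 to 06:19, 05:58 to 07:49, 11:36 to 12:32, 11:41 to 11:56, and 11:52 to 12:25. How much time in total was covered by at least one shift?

Merged: 04:42–08:33, 11:36–12:32.
Lengths: 3 h 51 min + 56 min = 4 h 47 min.

4 h 47 min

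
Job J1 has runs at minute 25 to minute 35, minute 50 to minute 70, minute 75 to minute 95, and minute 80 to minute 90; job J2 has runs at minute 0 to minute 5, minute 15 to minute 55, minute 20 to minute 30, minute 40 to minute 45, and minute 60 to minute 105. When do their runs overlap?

minute 25 to minute 35, minute 50 to minute 55, minute 60 to minute 70, minute 75 to minute 95

First set merges to minute 25 to minute 35, minute 50 to minute 70, minute 75 to minute 95.
Second set merges to minute 0 to minute 5, minute 15 to minute 55, minute 60 to minute 105.
minute 25 to minute 35 overlaps B on minute 25 to minute 35.
minute 50 to minute 70 overlaps B on minute 50 to minute 55, minute 60 to minute 70.
minute 75 to minute 95 overlaps B on minute 75 to minute 95.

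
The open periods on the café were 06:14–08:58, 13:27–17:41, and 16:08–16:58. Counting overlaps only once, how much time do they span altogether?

6 h 58 min

Merged: 06:14–08:58, 13:27–17:41.
Lengths: 2 h 44 min + 4 h 14 min = 6 h 58 min.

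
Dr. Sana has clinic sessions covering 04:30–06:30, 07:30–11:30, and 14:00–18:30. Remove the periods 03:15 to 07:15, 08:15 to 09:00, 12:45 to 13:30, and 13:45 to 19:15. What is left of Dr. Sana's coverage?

07:30–08:15, 09:00–11:30

04:30–06:30 lies entirely inside B → drops out.
07:30–11:30 with B removed leaves 07:30–08:15, 09:00–11:30.
14:00–18:30 lies entirely inside B → drops out.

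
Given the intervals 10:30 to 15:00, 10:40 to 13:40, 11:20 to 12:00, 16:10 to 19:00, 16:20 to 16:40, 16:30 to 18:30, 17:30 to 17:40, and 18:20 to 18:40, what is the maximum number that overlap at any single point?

3

At 11:20, 3 of the intervals are simultaneously active.
No point has more.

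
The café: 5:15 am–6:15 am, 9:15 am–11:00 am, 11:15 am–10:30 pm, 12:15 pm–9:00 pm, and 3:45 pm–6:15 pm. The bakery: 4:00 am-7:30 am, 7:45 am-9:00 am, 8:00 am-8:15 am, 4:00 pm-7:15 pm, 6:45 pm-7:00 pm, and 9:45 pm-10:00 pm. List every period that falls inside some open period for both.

First set merges to 5:15 am–6:15 am, 9:15 am–11:00 am, 11:15 am–10:30 pm.
Second set merges to 4:00 am–7:30 am, 7:45 am–9:00 am, 4:00 pm–7:15 pm, 9:45 pm–10:00 pm.
5:15 am–6:15 am overlaps B on 5:15 am–6:15 am.
9:15 am–11:00 am falls entirely outside B.
11:15 am–10:30 pm overlaps B on 4:00 pm–7:15 pm, 9:45 pm–10:00 pm.

5:15 am–6:15 am, 4:00 pm–7:15 pm, 9:45 pm–10:00 pm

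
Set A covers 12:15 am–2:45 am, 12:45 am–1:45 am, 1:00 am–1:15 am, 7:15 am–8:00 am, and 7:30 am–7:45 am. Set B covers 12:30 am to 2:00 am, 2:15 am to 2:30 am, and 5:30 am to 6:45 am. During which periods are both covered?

A, merged: 12:15 am–2:45 am, 7:15 am–8:00 am.
12:15 am–2:45 am ∩ B → 12:30 am–2:00 am, 2:15 am–2:30 am.
7:15 am–8:00 am meets no B interval.

12:30 am–2:00 am, 2:15 am–2:30 am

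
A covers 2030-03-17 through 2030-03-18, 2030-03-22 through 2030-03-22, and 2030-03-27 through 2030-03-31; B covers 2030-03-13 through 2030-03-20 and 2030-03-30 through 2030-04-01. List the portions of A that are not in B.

2030-03-17 through 2030-03-18 lies entirely inside B → drops out.
2030-03-22 through 2030-03-22 is untouched.
2030-03-27 through 2030-03-31 with B removed leaves 2030-03-27 through 2030-03-29.

2030-03-22 through 2030-03-22, 2030-03-27 through 2030-03-29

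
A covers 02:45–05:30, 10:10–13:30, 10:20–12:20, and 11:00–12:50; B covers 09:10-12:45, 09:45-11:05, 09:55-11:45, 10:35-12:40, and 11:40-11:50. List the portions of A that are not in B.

02:45–05:30, 12:45–13:30

A, merged: 02:45–05:30, 10:10–13:30.
B, merged: 09:10–12:45.
02:45–05:30: nothing removed.
10:10–13:30 \ B = 12:45–13:30.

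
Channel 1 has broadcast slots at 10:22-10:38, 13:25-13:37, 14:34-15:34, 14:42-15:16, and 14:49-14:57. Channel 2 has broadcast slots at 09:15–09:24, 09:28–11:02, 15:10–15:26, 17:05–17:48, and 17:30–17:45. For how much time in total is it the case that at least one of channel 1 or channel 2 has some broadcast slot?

First set merges to 10:22–10:38, 13:25–13:37, 14:34–15:34.
Second set merges to 09:15–09:24, 09:28–11:02, 15:10–15:26, 17:05–17:48.
A ∪ B = 09:15–09:24, 09:28–11:02, 13:25–13:37, 14:34–15:34, 17:05–17:48.
Total: 9 min + 1 h 34 min + 12 min + 1 h + 43 min = 3 h 38 min.

3 h 38 min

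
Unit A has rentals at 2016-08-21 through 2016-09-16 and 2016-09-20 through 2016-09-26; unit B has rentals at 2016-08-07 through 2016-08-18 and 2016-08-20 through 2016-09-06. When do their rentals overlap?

2016-08-21 through 2016-09-16 overlaps B on 2016-08-21 through 2016-09-06.
2016-09-20 through 2016-09-26 falls entirely outside B.

2016-08-21 through 2016-09-06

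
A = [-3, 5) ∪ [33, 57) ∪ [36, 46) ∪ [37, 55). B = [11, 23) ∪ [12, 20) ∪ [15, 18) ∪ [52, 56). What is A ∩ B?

[52, 56)

Merge the first list: [-3, 5), [33, 57).
Merge the second list: [11, 23), [52, 56).
[-3, 5) falls entirely outside B.
[33, 57) overlaps B on [52, 56).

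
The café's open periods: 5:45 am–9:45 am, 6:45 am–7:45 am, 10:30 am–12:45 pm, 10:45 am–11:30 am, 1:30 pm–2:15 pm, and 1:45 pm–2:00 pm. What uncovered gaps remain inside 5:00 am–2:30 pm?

Covered (merged): 5:45 am-9:45 am, 10:30 am-12:45 pm, 1:30 pm-2:15 pm.
Gaps within 5:00 am-2:30 pm: 5:00 am-5:45 am, 9:45 am-10:30 am, 12:45 pm-1:30 pm, 2:15 pm-2:30 pm.

5:00 am-5:45 am, 9:45 am-10:30 am, 12:45 pm-1:30 pm, 2:15 pm-2:30 pm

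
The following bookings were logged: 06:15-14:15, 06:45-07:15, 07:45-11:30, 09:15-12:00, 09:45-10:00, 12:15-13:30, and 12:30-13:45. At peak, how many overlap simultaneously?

At 09:45, 4 of the intervals are simultaneously active.
No point has more.

4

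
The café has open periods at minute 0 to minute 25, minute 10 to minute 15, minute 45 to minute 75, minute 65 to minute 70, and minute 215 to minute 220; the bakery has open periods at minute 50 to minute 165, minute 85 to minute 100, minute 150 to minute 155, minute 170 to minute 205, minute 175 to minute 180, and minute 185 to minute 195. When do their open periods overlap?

A, merged: minute 0 to minute 25, minute 45 to minute 75, minute 215 to minute 220.
B, merged: minute 50 to minute 165, minute 170 to minute 205.
minute 0 to minute 25: no overlap with the second set.
minute 45 to minute 75 meets the second set on minute 50 to minute 75.
minute 215 to minute 220: no overlap with the second set.

minute 50 to minute 75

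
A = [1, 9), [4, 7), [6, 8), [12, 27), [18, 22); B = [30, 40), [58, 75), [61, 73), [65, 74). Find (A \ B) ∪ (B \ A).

A, merged: [1, 9), [12, 27).
B, merged: [30, 40), [58, 75).
A \ B = [1, 9), [12, 27).
B \ A = [30, 40), [58, 75).
Union of the two gives the symmetric difference.

[1, 9) ∪ [12, 27) ∪ [30, 40) ∪ [58, 75)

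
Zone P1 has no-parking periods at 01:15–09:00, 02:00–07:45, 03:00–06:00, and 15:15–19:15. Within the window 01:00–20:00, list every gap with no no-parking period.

01:00-01:15, 09:00-15:15, 19:15-20:00

The merged coverage is 01:15-09:00, 15:15-19:15.
Uncovered inside 01:00-20:00: 01:00-01:15, 09:00-15:15, 19:15-20:00.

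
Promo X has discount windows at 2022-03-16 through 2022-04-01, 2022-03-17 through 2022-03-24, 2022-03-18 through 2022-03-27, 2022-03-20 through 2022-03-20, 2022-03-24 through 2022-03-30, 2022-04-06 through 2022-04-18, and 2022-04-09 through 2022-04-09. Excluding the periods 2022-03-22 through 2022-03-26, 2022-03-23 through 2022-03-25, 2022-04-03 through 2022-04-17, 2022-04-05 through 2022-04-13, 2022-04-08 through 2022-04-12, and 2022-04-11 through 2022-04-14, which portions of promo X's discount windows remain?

2022-03-16 through 2022-03-21, 2022-03-27 through 2022-04-01, 2022-04-18 through 2022-04-18

Merge the first list: 2022-03-16 through 2022-04-01, 2022-04-06 through 2022-04-18.
Merge the second list: 2022-03-22 through 2022-03-26, 2022-04-03 through 2022-04-17.
2022-03-16 through 2022-04-01 minus B → 2022-03-16 through 2022-03-21, 2022-03-27 through 2022-04-01.
2022-04-06 through 2022-04-18 minus B → 2022-04-18 through 2022-04-18.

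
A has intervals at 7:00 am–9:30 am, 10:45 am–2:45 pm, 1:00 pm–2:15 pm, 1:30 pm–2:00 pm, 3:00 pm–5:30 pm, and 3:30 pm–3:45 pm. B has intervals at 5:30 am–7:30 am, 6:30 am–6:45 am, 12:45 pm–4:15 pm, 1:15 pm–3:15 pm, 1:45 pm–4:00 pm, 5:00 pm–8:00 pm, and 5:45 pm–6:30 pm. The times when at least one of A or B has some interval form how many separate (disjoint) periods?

Merge the first list: 7:00 am–9:30 am, 10:45 am–2:45 pm, 3:00 pm–5:30 pm.
Merge the second list: 5:30 am–7:30 am, 12:45 pm–4:15 pm, 5:00 pm–8:00 pm.
A ∪ B = 5:30 am–9:30 am, 10:45 am–8:00 pm.
That is 2 disjoint pieces.

2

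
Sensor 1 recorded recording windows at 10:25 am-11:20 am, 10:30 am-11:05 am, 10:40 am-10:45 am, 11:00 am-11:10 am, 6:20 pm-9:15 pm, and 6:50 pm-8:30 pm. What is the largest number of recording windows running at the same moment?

Walk the sorted start/end points keeping a running depth.
The depth first hits 3 at 10:40 am.

3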